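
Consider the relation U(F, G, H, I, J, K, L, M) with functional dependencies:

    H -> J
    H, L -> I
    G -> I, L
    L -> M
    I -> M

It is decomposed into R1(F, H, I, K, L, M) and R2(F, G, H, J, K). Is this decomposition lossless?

No

Common attributes: R1 ∩ R2 = {F, H, K}.
Closure of {F, H, K}: H → J applies, adding J. So (F, H, K)⁺ = {F, H, J, K}.
The closure contains neither all of R1 = {F, H, I, K, L, M} nor all of R2 = {F, G, H, J, K}, so the common attributes are not a superkey of either fragment. The join is lossy.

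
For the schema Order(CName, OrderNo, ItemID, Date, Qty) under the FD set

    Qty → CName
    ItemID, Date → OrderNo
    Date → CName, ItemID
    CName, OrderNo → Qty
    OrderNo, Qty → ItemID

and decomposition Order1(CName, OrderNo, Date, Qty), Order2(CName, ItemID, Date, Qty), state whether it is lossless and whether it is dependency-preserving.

lossless but not dependency-preserving

Lossless test: (CName, Date, Qty)⁺ = {CName, OrderNo, ItemID, Date, Qty}, which contains all of one fragment — lossless.
Dependency preservation: the restricted closure of {OrderNo, Qty} across the fragments never reaches {ItemID}, so OrderNo, Qty → ItemID cannot be enforced without a join — not preserved.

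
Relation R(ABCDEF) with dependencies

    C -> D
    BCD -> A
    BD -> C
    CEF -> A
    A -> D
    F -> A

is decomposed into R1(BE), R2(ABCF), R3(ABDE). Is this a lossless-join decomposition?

No

Chase test. Columns are ABCDEF; row i has aⱼ where attribute j ∈ Ri, else bᵢⱼ.
Initial tableau (one row per fragment):
  row 1: b11 a2 b13 b14 a5 b16
  row 2: a1 a2 a3 b24 b25 a6
  row 3: a1 a2 b33 a4 a5 b36
Rows 2 and 3 agree on A; apply A→D and equate their D entries.
Rows 2 and 3 agree on BD; apply BD→C and equate their C entries.
No row becomes fully distinguished — the join is lossy.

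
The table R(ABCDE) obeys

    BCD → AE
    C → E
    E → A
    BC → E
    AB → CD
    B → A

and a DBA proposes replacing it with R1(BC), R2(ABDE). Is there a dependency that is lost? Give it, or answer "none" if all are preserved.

Check C → E: no single fragment contains all of {CE}, and the restricted closure of {C} across the fragments never reaches {E}.
BCD → AE is preserved.
E → A is preserved.
BC → E is preserved.
AB → CD is preserved.
B → A is preserved.

C → E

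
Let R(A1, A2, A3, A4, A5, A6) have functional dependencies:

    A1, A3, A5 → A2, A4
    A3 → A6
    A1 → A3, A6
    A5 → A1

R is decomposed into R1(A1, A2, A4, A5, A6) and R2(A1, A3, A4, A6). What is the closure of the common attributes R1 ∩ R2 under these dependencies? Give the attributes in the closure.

A1, A3, A4, A6

R1 ∩ R2 = {A1, A4, A6}.
A1 → A3, A6 applies, adding A3
Closure: {A1, A3, A4, A6}.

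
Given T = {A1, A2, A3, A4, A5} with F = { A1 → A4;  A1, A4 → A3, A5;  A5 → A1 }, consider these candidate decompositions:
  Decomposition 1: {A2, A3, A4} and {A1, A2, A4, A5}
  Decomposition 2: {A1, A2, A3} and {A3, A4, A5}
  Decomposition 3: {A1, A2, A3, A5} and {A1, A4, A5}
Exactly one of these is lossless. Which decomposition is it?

Decomposition 1: common = {A2, A4}, closure = {A2, A4} → lossy.
Decomposition 2: common = {A3}, closure = {A3} → lossy.
Decomposition 3: common = {A1, A5}, closure = {A1, A3, A4, A5} → lossless.

Decomposition 3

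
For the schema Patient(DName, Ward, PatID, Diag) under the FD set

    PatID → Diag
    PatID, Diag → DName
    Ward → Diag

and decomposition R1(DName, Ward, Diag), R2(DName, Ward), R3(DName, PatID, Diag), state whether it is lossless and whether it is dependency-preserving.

Lossless test (chase): Rows 1 and 2 agree on Ward; apply Ward→Diag and equate their Diag entries. No row becomes fully distinguished — the join is lossy.
Dependency preservation: every FD's attributes lie within a single fragment, so each can be enforced locally — preserved.

lossy but dependency-preserving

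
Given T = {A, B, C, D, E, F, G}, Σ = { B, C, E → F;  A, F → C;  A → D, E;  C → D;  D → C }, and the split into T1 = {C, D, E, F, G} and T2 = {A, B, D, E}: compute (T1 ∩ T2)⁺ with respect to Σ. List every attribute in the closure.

C, D, E

T1 ∩ T2 = {D, E}.
D → C applies, adding C
Closure: {C, D, E}.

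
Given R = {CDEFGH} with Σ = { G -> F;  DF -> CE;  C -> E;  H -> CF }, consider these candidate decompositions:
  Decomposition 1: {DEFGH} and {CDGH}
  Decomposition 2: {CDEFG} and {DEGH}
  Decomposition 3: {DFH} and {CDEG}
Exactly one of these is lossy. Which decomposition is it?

Decomposition 3

Decomposition 1: common = {DGH}, closure = {CDEFGH} → lossless.
Decomposition 2: common = {DEG}, closure = {CDEFG} → lossless.
Decomposition 3: common = {D}, closure = {D} → lossy.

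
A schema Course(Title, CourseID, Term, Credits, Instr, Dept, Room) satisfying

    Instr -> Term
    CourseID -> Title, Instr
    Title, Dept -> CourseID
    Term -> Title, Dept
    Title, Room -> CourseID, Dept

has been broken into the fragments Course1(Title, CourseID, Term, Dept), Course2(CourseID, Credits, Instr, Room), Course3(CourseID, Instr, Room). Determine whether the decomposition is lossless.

Yes

Chase test. Columns are Title, CourseID, Term, Credits, Instr, Dept, Room; row i has aⱼ where attribute j ∈ Coursei, else bᵢⱼ.
Initial tableau (one row per fragment):
  row 1: a1 a2 a3 b14 b15 a6 b17
  row 2: b21 a2 b23 a4 a5 b26 a7
  row 3: b31 a2 b33 b34 a5 b36 a7
Rows 2 and 3 agree on Instr; apply Instr→Term and equate their Term entries.
Rows 1 and 2 agree on CourseID; apply CourseID→Title, Instr and equate their Title, Instr entries.
Rows 1 and 3 agree on CourseID; apply CourseID→Title, Instr and equate their Title, Instr entries.
Rows 2 and 3 agree on Term; apply Term→Title, Dept and equate their Title, Dept entries.
Rows 1 and 2 agree on Instr; apply Instr→Term and equate their Term entries.
Rows 1 and 2 agree on Term; apply Term→Title, Dept and equate their Title, Dept entries.
Row 2 is now all distinguished symbols — the join is lossless.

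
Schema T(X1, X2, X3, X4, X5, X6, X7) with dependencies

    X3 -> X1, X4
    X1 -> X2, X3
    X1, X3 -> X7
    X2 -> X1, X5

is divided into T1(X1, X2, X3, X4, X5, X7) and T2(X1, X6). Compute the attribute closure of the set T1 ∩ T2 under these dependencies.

X1, X2, X3, X4, X5, X7

T1 ∩ T2 = {X1}.
X1 → X2, X3 applies, adding X2, X3
X1, X3 → X7 applies, adding X7
X2 → X1, X5 applies, adding X5
X3 → X1, X4 applies, adding X4
Closure: {X1, X2, X3, X4, X5, X7}.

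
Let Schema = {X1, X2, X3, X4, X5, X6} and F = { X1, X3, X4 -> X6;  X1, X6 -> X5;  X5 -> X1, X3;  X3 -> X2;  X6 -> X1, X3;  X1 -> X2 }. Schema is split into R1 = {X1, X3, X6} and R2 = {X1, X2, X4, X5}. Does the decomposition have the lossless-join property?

No

Common attributes: R1 ∩ R2 = {X1}.
Closure of {X1}: X1 → X2 applies, adding X2. So (X1)⁺ = {X1, X2}.
The closure contains neither all of R1 = {X1, X3, X6} nor all of R2 = {X1, X2, X4, X5}, so the common attributes are not a superkey of either fragment. The join is lossy.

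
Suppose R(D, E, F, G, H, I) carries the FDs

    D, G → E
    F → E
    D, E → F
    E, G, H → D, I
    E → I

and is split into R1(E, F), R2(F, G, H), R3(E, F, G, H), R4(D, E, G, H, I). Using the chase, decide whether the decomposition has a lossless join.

Chase test. Columns are D, E, F, G, H, I; row i has aⱼ where attribute j ∈ Ri, else bᵢⱼ.
Initial tableau (one row per fragment):
  row 1: b11 a2 a3 b14 b15 b16
  row 2: b21 b22 a3 a4 a5 b26
  row 3: b31 a2 a3 a4 a5 b36
  row 4: a1 a2 b43 a4 a5 a6
Rows 1 and 2 agree on F; apply F→E and equate their E entries.
Rows 2 and 3 agree on E, G, H; apply E, G, H→D, I and equate their D, I entries.
Rows 2 and 4 agree on E, G, H; apply E, G, H→D, I and equate their D, I entries.
Rows 1 and 2 agree on E; apply E→I and equate their I entries.
Rows 2 and 4 agree on D, E; apply D, E→F and equate their F entries.
Row 2 is now all distinguished symbols — the join is lossless.

Yes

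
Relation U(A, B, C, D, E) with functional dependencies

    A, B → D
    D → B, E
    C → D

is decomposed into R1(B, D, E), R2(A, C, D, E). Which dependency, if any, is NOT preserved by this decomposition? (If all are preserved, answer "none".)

Check A, B → D: no single fragment contains all of {A, B, D}, and the restricted closure of {A, B} across the fragments never reaches {D}.
D → B, E is preserved.
C → D is preserved.

A, B → D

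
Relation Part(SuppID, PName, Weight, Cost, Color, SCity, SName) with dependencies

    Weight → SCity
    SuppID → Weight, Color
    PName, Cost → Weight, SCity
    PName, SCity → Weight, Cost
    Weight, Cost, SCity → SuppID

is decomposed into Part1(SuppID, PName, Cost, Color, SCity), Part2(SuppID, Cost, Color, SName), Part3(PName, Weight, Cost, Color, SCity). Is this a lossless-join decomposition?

No

Chase test. Columns are SuppID, PName, Weight, Cost, Color, SCity, SName; row i has aⱼ where attribute j ∈ Parti, else bᵢⱼ.
Initial tableau (one row per fragment):
  row 1: a1 a2 b13 a4 a5 a6 b17
  row 2: a1 b22 b23 a4 a5 b26 a7
  row 3: b31 a2 a3 a4 a5 a6 b37
Rows 1 and 2 agree on SuppID; apply SuppID→Weight, Color and equate their Weight, Color entries.
Rows 1 and 3 agree on PName, Cost; apply PName, Cost→Weight, SCity and equate their Weight, SCity entries.
Rows 1 and 3 agree on Weight, Cost, SCity; apply Weight, Cost, SCity→SuppID and equate their SuppID entries.
Rows 1 and 2 agree on Weight; apply Weight→SCity and equate their SCity entries.
No row becomes fully distinguished — the join is lossy.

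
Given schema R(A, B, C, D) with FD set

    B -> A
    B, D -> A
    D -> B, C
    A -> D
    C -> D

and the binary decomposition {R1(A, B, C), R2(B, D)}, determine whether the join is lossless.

Common attributes: R1 ∩ R2 = {B}.
Closure of {B}: B → A applies, adding A; A → D applies, adding D; D → B, C applies, adding C. So (B)⁺ = {A, B, C, D}.
This closure contains every attribute of R1, so R1 ∩ R2 → R1. The join is lossless.

Yes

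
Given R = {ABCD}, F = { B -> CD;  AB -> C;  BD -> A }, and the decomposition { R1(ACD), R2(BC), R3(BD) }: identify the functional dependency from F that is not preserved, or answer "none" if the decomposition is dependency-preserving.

Check BD → A: no single fragment contains all of {ABD}, and the restricted closure of {BD} across the fragments never reaches {A}.
B → CD is preserved.
AB → C is preserved.

BD -> A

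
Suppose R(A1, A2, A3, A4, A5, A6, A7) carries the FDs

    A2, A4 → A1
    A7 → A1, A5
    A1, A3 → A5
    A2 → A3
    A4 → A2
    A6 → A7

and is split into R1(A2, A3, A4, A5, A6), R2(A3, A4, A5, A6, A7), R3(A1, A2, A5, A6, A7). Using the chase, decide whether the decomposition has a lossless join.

Yes

Chase test. Columns are A1, A2, A3, A4, A5, A6, A7; row i has aⱼ where attribute j ∈ Ri, else bᵢⱼ.
Initial tableau (one row per fragment):
  row 1: b11 a2 a3 a4 a5 a6 b17
  row 2: b21 b22 a3 a4 a5 a6 a7
  row 3: a1 a2 b33 b34 a5 a6 a7
Rows 2 and 3 agree on A7; apply A7→A1, A5 and equate their A1, A5 entries.
Rows 1 and 3 agree on A2; apply A2→A3 and equate their A3 entries.
Rows 1 and 2 agree on A4; apply A4→A2 and equate their A2 entries.
Rows 1 and 2 agree on A6; apply A6→A7 and equate their A7 entries.
Rows 1 and 2 agree on A2, A4; apply A2, A4→A1 and equate their A1 entries.
Row 1 is now all distinguished symbols — the join is lossless.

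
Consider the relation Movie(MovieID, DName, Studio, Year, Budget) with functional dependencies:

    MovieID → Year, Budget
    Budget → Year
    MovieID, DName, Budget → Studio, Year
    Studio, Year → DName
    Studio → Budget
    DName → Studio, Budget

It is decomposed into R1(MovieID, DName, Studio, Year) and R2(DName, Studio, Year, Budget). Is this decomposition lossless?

Common attributes: R1 ∩ R2 = {DName, Studio, Year}.
Closure of {DName, Studio, Year}: Studio → Budget applies, adding Budget. So (DName, Studio, Year)⁺ = {DName, Studio, Year, Budget}.
This closure contains every attribute of R2, so R1 ∩ R2 → R2. The join is lossless.

Yes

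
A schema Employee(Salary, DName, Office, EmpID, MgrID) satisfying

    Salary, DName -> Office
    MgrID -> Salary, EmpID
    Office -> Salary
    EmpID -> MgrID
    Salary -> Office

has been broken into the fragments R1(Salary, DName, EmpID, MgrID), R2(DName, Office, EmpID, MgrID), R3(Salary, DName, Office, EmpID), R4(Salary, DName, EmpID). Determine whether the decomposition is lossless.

Yes

Chase test. Columns are Salary, DName, Office, EmpID, MgrID; row i has aⱼ where attribute j ∈ Ri, else bᵢⱼ.
Initial tableau (one row per fragment):
  row 1: a1 a2 b13 a4 a5
  row 2: b21 a2 a3 a4 a5
  row 3: a1 a2 a3 a4 b35
  row 4: a1 a2 b43 a4 b45
Rows 1 and 3 agree on Salary, DName; apply Salary, DName→Office and equate their Office entries.
Rows 1 and 4 agree on Salary, DName; apply Salary, DName→Office and equate their Office entries.
Rows 1 and 2 agree on MgrID; apply MgrID→Salary, EmpID and equate their Salary, EmpID entries.
Rows 1 and 3 agree on EmpID; apply EmpID→MgrID and equate their MgrID entries.
Rows 1 and 4 agree on EmpID; apply EmpID→MgrID and equate their MgrID entries.
Row 1 is now all distinguished symbols — the join is lossless.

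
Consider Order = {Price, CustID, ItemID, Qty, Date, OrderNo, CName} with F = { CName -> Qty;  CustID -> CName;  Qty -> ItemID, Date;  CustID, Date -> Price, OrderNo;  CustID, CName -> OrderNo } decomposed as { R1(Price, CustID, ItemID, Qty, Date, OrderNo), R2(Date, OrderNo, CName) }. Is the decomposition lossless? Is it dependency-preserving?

Lossless test: (Date, OrderNo)⁺ = {Date, OrderNo}, which is a superkey of neither fragment — lossy.
Dependency preservation: the restricted closure of {CName} across the fragments never reaches {Qty}, so CName → Qty cannot be enforced without a join — not preserved.

lossy and not dependency-preserving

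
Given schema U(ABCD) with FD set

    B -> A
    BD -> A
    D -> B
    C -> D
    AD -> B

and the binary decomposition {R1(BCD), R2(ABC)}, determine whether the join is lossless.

Common attributes: R1 ∩ R2 = {BC}.
Closure of {BC}: B → A applies, adding A; C → D applies, adding D. So (BC)⁺ = {ABCD}.
This closure contains every attribute of R1, so R1 ∩ R2 → R1. The join is lossless.

Yes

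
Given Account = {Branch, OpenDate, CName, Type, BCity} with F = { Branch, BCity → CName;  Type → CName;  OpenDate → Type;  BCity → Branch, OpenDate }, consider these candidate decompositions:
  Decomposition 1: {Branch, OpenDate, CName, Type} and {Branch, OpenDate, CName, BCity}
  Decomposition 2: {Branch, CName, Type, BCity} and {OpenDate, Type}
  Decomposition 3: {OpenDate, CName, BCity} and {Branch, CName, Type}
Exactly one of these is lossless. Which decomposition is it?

Decomposition 1: common = {Branch, OpenDate, CName}, closure = {Branch, OpenDate, CName, Type} → lossless.
Decomposition 2: common = {Type}, closure = {CName, Type} → lossy.
Decomposition 3: common = {CName}, closure = {CName} → lossy.

Decomposition 1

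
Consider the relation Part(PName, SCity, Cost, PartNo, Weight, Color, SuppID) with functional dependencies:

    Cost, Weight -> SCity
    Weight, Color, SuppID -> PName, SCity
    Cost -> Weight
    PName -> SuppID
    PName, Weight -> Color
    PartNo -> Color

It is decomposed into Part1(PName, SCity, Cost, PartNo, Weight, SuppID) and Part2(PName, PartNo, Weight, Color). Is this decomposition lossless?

Common attributes: Part1 ∩ Part2 = {PName, PartNo, Weight}.
Closure of {PName, PartNo, Weight}: PName → SuppID applies, adding SuppID; PName, Weight → Color applies, adding Color; Weight, Color, SuppID → PName, SCity applies, adding SCity. So (PName, PartNo, Weight)⁺ = {PName, SCity, PartNo, Weight, Color, SuppID}.
This closure contains every attribute of Part2, so Part1 ∩ Part2 → Part2. The join is lossless.

Yes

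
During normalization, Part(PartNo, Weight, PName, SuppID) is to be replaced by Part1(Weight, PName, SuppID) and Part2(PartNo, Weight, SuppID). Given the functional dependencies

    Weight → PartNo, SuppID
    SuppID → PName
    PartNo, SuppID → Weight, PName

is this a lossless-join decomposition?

Common attributes: Part1 ∩ Part2 = {Weight, SuppID}.
Closure of {Weight, SuppID}: Weight → PartNo, SuppID applies, adding PartNo; SuppID → PName applies, adding PName. So (Weight, SuppID)⁺ = {PartNo, Weight, PName, SuppID}.
This closure contains every attribute of Part1, so Part1 ∩ Part2 → Part1. The join is lossless.

Yes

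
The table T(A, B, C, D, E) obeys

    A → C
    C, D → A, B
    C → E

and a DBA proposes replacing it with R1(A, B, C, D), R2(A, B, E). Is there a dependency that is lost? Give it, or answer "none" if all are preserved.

Check C → E: no single fragment contains all of {C, E}, and the restricted closure of {C} across the fragments never reaches {E}.
A → C is preserved.
C, D → A, B is preserved.

C → E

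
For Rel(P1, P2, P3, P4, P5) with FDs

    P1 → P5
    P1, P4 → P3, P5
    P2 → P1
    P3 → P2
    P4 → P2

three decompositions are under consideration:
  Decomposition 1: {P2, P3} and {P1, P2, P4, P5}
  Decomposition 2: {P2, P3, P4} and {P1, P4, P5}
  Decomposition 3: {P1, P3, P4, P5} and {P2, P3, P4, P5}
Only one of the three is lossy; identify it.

Decomposition 1: common = {P2}, closure = {P1, P2, P5} → lossy.
Decomposition 2: common = {P4}, closure = {P1, P2, P3, P4, P5} → lossless.
Decomposition 3: common = {P3, P4, P5}, closure = {P1, P2, P3, P4, P5} → lossless.

Decomposition 1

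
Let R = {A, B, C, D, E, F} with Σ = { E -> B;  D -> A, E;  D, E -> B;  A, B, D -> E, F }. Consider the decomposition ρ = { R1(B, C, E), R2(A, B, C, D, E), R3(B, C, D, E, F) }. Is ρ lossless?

Yes

Chase test. Columns are A, B, C, D, E, F; row i has aⱼ where attribute j ∈ Ri, else bᵢⱼ.
Initial tableau (one row per fragment):
  row 1: b11 a2 a3 b14 a5 b16
  row 2: a1 a2 a3 a4 a5 b26
  row 3: b31 a2 a3 a4 a5 a6
Rows 2 and 3 agree on D; apply D→A, E and equate their A, E entries.
Rows 2 and 3 agree on A, B, D; apply A, B, D→E, F and equate their E, F entries.
Row 2 is now all distinguished symbols — the join is lossless.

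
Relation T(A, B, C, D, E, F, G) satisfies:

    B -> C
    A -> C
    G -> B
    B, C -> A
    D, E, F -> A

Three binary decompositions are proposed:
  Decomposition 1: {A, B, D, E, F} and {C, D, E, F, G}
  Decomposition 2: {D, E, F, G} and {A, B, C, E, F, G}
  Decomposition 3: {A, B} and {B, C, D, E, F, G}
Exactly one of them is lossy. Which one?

Decomposition 1: common = {D, E, F}, closure = {A, C, D, E, F} → lossy.
Decomposition 2: common = {E, F, G}, closure = {A, B, C, E, F, G} → lossless.
Decomposition 3: common = {B}, closure = {A, B, C} → lossless.

Decomposition 1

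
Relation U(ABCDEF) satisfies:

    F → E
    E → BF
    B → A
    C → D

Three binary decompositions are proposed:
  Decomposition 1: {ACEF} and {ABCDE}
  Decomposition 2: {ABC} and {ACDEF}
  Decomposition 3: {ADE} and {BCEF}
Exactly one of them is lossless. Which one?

Decomposition 1: common = {ACE}, closure = {ABCDEF} → lossless.
Decomposition 2: common = {AC}, closure = {ACD} → lossy.
Decomposition 3: common = {E}, closure = {ABEF} → lossy.

Decomposition 1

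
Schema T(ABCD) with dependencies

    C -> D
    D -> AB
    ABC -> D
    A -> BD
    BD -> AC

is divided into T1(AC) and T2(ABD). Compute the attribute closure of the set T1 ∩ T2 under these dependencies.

T1 ∩ T2 = {A}.
A → BD applies, adding BD
BD → AC applies, adding C
Closure: {ABCD}.

ABCD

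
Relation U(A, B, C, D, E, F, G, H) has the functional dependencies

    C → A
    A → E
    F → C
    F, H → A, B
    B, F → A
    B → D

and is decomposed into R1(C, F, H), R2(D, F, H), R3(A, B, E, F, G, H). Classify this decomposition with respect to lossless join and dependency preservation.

lossless but not dependency-preserving

Lossless test (chase): Rows 1 and 2 agree on F; apply F→C and equate their C entries. Rows 1 and 3 agree on F; apply F→C and equate their C entries. Rows 1 and 2 agree on F, H; apply F, H→A, B and equate their A, B entries. Rows 1 and 3 agree on F, H; apply F, H→A, B and equate their A, B entries. Rows 1 and 2 agree on B; apply B→D and equate their D entries. Rows 1 and 3 agree on B; apply B→D and equate their D entries. Rows 1 and 2 agree on A; apply A→E and equate their E entries. Rows 1 and 3 agree on A; apply A→E and equate their E entries. Row 3 is now all distinguished symbols — the join is lossless.
Dependency preservation: the restricted closure of {C} across the fragments never reaches {A}, so C → A cannot be enforced without a join — not preserved.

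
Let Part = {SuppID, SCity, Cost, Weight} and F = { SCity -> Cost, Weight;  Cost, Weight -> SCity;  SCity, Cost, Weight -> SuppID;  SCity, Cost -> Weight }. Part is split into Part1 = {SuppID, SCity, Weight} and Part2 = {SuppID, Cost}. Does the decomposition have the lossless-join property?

No

Common attributes: Part1 ∩ Part2 = {SuppID}.
No dependency enlarges {SuppID}, so (SuppID)⁺ = {SuppID}.
The closure contains neither all of Part1 = {SuppID, SCity, Weight} nor all of Part2 = {SuppID, Cost}, so the common attributes are not a superkey of either fragment. The join is lossy.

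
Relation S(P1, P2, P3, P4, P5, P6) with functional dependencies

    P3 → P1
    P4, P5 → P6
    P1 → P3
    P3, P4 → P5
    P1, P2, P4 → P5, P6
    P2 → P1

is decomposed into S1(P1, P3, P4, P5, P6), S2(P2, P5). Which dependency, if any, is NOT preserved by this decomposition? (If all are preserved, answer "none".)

Check P2 → P1: no single fragment contains all of {P1, P2}, and the restricted closure of {P2} across the fragments never reaches {P1}.
P3 → P1 is preserved.
P4, P5 → P6 is preserved.
P1 → P3 is preserved.
P3, P4 → P5 is preserved.
P1, P2, P4 → P5, P6 is preserved.

P2 → P1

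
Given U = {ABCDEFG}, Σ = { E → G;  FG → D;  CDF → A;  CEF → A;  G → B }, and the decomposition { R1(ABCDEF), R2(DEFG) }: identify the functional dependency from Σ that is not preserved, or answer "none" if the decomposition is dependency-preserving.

G → B

Check G → B: no single fragment contains all of {BG}, and the restricted closure of {G} across the fragments never reaches {B}.
E → G is preserved.
FG → D is preserved.
CDF → A is preserved.
CEF → A is preserved.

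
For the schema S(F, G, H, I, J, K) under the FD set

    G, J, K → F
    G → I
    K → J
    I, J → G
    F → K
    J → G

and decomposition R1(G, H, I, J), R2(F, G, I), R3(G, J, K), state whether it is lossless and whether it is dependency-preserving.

lossy and not dependency-preserving

Lossless test (chase): Rows 1 and 3 agree on G; apply G→I and equate their I entries. No row becomes fully distinguished — the join is lossy.
Dependency preservation: the restricted closure of {G, J, K} across the fragments never reaches {F}, so G, J, K → F cannot be enforced without a join — not preserved.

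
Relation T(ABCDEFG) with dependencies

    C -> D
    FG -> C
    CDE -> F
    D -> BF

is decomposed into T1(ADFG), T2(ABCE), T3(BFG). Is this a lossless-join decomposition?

No

Chase test. Columns are ABCDEFG; row i has aⱼ where attribute j ∈ Ti, else bᵢⱼ.
Initial tableau (one row per fragment):
  row 1: a1 b12 b13 a4 b15 a6 a7
  row 2: a1 a2 a3 b24 a5 b26 b27
  row 3: b31 a2 b33 b34 b35 a6 a7
Rows 1 and 3 agree on FG; apply FG→C and equate their C entries.
Rows 1 and 3 agree on C; apply C→D and equate their D entries.
Rows 1 and 3 agree on D; apply D→BF and equate their BF entries.
No row becomes fully distinguished — the join is lossy.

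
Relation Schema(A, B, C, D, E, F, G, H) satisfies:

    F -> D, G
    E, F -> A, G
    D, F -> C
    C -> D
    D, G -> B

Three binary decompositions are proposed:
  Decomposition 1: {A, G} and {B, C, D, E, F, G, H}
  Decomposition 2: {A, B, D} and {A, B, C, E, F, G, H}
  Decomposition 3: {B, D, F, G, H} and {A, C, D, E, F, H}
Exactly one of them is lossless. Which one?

Decomposition 1: common = {G}, closure = {G} → lossy.
Decomposition 2: common = {A, B}, closure = {A, B} → lossy.
Decomposition 3: common = {D, F, H}, closure = {B, C, D, F, G, H} → lossless.

Decomposition 3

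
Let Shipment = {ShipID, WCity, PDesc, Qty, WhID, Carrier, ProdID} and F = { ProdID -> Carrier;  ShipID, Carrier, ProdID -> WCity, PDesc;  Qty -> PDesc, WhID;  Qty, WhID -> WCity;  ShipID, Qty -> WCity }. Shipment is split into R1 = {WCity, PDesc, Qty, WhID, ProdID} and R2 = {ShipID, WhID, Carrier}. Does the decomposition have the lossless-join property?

Common attributes: R1 ∩ R2 = {WhID}.
No dependency enlarges {WhID}, so (WhID)⁺ = {WhID}.
The closure contains neither all of R1 = {WCity, PDesc, Qty, WhID, ProdID} nor all of R2 = {ShipID, WhID, Carrier}, so the common attributes are not a superkey of either fragment. The join is lossy.

No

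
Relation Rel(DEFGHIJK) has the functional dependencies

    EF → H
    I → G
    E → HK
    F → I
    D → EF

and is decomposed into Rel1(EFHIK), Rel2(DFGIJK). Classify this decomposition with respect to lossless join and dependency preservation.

lossy and not dependency-preserving

Lossless test: (FIK)⁺ = {FGIK}, which is a superkey of neither fragment — lossy.
Dependency preservation: the restricted closure of {D} across the fragments never reaches {EF}, so D → EF cannot be enforced without a join — not preserved.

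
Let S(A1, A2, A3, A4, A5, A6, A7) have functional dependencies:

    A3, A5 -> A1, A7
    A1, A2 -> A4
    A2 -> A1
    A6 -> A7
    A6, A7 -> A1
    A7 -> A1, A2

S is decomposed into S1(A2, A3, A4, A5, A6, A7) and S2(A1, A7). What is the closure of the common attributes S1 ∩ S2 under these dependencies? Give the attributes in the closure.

A1, A2, A4, A7

S1 ∩ S2 = {A7}.
A7 → A1, A2 applies, adding A1, A2
A1, A2 → A4 applies, adding A4
Closure: {A1, A2, A4, A7}.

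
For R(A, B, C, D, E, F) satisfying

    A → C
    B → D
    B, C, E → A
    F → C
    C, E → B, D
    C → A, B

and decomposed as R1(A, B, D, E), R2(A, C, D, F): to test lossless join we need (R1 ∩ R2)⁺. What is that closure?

R1 ∩ R2 = {A, D}.
A → C applies, adding C
C → A, B applies, adding B
Closure: {A, B, C, D}.

A, B, C, D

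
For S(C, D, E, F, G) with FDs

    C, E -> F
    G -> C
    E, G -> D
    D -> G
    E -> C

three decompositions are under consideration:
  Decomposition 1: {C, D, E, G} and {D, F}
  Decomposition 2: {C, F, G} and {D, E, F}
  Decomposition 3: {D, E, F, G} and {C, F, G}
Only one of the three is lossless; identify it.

Decomposition 3

Decomposition 1: common = {D}, closure = {C, D, G} → lossy.
Decomposition 2: common = {F}, closure = {F} → lossy.
Decomposition 3: common = {F, G}, closure = {C, F, G} → lossless.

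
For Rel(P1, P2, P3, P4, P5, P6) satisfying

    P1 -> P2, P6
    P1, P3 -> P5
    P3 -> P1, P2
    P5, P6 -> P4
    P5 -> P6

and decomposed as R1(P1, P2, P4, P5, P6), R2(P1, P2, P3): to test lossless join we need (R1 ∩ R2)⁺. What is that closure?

R1 ∩ R2 = {P1, P2}.
P1 → P2, P6 applies, adding P6
Closure: {P1, P2, P6}.

P1, P2, P6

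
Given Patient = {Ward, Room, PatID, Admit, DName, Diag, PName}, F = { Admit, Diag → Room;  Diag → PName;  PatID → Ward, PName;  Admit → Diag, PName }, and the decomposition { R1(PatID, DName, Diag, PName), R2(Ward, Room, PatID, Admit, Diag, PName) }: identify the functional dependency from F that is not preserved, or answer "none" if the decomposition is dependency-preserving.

none

Admit, Diag → Room lies within R2.
Diag → PName lies within R1.
PatID → Ward, PName lies within R2.
Admit → Diag, PName lies within R2.
Every dependency is enforceable on the fragments, so the decomposition is dependency-preserving.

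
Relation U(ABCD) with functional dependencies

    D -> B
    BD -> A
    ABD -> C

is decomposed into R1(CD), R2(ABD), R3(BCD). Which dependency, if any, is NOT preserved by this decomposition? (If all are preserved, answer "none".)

D → B lies within R2.
BD → A lies within R2.
ABD → C: restricted closure across fragments reaches C.
Every dependency is enforceable on the fragments, so the decomposition is dependency-preserving.

none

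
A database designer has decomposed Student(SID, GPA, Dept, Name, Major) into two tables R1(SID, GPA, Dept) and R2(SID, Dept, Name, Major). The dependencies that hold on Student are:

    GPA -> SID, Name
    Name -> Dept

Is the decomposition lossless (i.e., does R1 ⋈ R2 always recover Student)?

Common attributes: R1 ∩ R2 = {SID, Dept}.
No dependency enlarges {SID, Dept}, so (SID, Dept)⁺ = {SID, Dept}.
The closure contains neither all of R1 = {SID, GPA, Dept} nor all of R2 = {SID, Dept, Name, Major}, so the common attributes are not a superkey of either fragment. The join is lossy.

No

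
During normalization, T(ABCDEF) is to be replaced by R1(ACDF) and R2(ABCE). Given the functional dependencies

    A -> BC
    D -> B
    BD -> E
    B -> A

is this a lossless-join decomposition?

No

Common attributes: R1 ∩ R2 = {AC}.
Closure of {AC}: A → BC applies, adding B. So (AC)⁺ = {ABC}.
The closure contains neither all of R1 = {ACDF} nor all of R2 = {ABCE}, so the common attributes are not a superkey of either fragment. The join is lossy.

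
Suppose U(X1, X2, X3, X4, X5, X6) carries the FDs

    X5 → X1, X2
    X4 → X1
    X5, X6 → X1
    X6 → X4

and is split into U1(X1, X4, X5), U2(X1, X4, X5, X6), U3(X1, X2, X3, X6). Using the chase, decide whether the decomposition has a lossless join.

Chase test. Columns are X1, X2, X3, X4, X5, X6; row i has aⱼ where attribute j ∈ Ui, else bᵢⱼ.
Initial tableau (one row per fragment):
  row 1: a1 b12 b13 a4 a5 b16
  row 2: a1 b22 b23 a4 a5 a6
  row 3: a1 a2 a3 b34 b35 a6
Rows 1 and 2 agree on X5; apply X5→X1, X2 and equate their X1, X2 entries.
Rows 2 and 3 agree on X6; apply X6→X4 and equate their X4 entries.
No row becomes fully distinguished — the join is lossy.

No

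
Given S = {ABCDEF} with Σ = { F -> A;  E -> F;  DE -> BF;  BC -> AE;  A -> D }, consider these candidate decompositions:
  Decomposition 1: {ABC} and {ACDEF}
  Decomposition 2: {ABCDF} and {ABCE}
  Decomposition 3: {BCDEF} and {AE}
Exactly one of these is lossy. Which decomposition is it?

Decomposition 1: common = {AC}, closure = {ACD} → lossy.
Decomposition 2: common = {ABC}, closure = {ABCDEF} → lossless.
Decomposition 3: common = {E}, closure = {ABDEF} → lossless.

Decomposition 1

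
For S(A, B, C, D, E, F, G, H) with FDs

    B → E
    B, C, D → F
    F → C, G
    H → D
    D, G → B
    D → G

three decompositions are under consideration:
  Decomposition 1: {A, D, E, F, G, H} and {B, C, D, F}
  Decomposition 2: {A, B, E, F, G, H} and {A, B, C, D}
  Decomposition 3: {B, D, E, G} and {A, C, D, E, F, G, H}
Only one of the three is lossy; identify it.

Decomposition 1: common = {D, F}, closure = {B, C, D, E, F, G} → lossless.
Decomposition 2: common = {A, B}, closure = {A, B, E} → lossy.
Decomposition 3: common = {D, E, G}, closure = {B, D, E, G} → lossless.

Decomposition 2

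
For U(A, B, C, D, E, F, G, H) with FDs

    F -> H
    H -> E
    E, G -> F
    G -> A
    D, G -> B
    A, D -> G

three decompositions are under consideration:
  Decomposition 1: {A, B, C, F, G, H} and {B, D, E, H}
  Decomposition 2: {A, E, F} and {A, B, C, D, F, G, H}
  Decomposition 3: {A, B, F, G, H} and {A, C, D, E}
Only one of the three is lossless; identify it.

Decomposition 2

Decomposition 1: common = {B, H}, closure = {B, E, H} → lossy.
Decomposition 2: common = {A, F}, closure = {A, E, F, H} → lossless.
Decomposition 3: common = {A}, closure = {A} → lossy.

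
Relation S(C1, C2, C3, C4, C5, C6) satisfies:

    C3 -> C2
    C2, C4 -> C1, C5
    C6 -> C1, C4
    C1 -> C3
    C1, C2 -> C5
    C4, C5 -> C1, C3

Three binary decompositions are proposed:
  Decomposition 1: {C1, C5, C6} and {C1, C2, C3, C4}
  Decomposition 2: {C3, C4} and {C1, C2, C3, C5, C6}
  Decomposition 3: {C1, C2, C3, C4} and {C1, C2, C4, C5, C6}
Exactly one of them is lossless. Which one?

Decomposition 1: common = {C1}, closure = {C1, C2, C3, C5} → lossy.
Decomposition 2: common = {C3}, closure = {C2, C3} → lossy.
Decomposition 3: common = {C1, C2, C4}, closure = {C1, C2, C3, C4, C5} → lossless.

Decomposition 3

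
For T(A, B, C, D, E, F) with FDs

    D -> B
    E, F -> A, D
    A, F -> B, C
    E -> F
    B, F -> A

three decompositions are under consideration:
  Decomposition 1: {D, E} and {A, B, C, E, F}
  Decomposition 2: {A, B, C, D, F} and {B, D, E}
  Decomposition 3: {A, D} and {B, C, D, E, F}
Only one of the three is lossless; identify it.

Decomposition 1: common = {E}, closure = {A, B, C, D, E, F} → lossless.
Decomposition 2: common = {B, D}, closure = {B, D} → lossy.
Decomposition 3: common = {D}, closure = {B, D} → lossy.

Decomposition 1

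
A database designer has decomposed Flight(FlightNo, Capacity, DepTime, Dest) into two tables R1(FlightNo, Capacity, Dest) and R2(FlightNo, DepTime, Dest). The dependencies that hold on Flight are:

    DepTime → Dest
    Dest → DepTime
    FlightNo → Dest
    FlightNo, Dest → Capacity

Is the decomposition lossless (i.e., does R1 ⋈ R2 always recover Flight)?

Yes

Common attributes: R1 ∩ R2 = {FlightNo, Dest}.
Closure of {FlightNo, Dest}: Dest → DepTime applies, adding DepTime; FlightNo, Dest → Capacity applies, adding Capacity. So (FlightNo, Dest)⁺ = {FlightNo, Capacity, DepTime, Dest}.
This closure contains every attribute of R1, so R1 ∩ R2 → R1. The join is lossless.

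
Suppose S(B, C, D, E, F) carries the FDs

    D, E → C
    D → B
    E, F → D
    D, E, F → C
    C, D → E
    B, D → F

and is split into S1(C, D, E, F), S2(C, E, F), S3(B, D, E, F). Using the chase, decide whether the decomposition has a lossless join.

Yes

Chase test. Columns are B, C, D, E, F; row i has aⱼ where attribute j ∈ Si, else bᵢⱼ.
Initial tableau (one row per fragment):
  row 1: b11 a2 a3 a4 a5
  row 2: b21 a2 b23 a4 a5
  row 3: a1 b32 a3 a4 a5
Rows 1 and 3 agree on D, E; apply D, E→C and equate their C entries.
Rows 1 and 3 agree on D; apply D→B and equate their B entries.
Rows 1 and 2 agree on E, F; apply E, F→D and equate their D entries.
Rows 1 and 2 agree on D; apply D→B and equate their B entries.
Row 1 is now all distinguished symbols — the join is lossless.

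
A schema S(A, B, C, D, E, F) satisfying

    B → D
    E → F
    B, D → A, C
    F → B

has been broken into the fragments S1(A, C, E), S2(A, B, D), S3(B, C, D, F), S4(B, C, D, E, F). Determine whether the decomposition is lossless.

Yes

Chase test. Columns are A, B, C, D, E, F; row i has aⱼ where attribute j ∈ Si, else bᵢⱼ.
Initial tableau (one row per fragment):
  row 1: a1 b12 a3 b14 a5 b16
  row 2: a1 a2 b23 a4 b25 b26
  row 3: b31 a2 a3 a4 b35 a6
  row 4: b41 a2 a3 a4 a5 a6
Rows 1 and 4 agree on E; apply E→F and equate their F entries.
Rows 2 and 3 agree on B, D; apply B, D→A, C and equate their A, C entries.
Rows 2 and 4 agree on B, D; apply B, D→A, C and equate their A, C entries.
Rows 1 and 3 agree on F; apply F→B and equate their B entries.
Rows 1 and 2 agree on B; apply B→D and equate their D entries.
Row 1 is now all distinguished symbols — the join is lossless.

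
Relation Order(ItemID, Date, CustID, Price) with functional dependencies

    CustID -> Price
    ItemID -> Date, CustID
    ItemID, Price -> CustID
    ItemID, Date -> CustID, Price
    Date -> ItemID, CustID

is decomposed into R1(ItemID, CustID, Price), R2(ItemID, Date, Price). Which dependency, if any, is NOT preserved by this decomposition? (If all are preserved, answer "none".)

CustID → Price lies within R1.
ItemID → Date, CustID: restricted closure across fragments reaches Date, CustID.
ItemID, Price → CustID lies within R1.
ItemID, Date → CustID, Price: restricted closure across fragments reaches CustID, Price.
Date → ItemID, CustID: restricted closure across fragments reaches ItemID, CustID.
Every dependency is enforceable on the fragments, so the decomposition is dependency-preserving.

none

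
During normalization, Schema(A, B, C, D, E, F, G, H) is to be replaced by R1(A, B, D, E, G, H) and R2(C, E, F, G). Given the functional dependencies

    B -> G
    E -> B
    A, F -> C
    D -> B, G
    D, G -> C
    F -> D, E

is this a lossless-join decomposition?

No

Common attributes: R1 ∩ R2 = {E, G}.
Closure of {E, G}: E → B applies, adding B. So (E, G)⁺ = {B, E, G}.
The closure contains neither all of R1 = {A, B, D, E, G, H} nor all of R2 = {C, E, F, G}, so the common attributes are not a superkey of either fragment. The join is lossy.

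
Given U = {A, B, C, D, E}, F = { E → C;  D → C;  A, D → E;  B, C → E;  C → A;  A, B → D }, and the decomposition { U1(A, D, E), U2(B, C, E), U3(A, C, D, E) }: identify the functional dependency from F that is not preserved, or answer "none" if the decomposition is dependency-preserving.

A, B → D

Check A, B → D: no single fragment contains all of {A, B, D}, and the restricted closure of {A, B} across the fragments never reaches {D}.
E → C is preserved.
D → C is preserved.
A, D → E is preserved.
B, C → E is preserved.
C → A is preserved.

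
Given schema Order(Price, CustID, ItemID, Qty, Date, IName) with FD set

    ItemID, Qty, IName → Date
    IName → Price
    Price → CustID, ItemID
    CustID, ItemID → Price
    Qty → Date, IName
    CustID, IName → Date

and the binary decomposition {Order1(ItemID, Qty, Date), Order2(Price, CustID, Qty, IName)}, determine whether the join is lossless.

Yes

Common attributes: Order1 ∩ Order2 = {Qty}.
Closure of {Qty}: Qty → Date, IName applies, adding Date, IName; IName → Price applies, adding Price; Price → CustID, ItemID applies, adding CustID, ItemID. So (Qty)⁺ = {Price, CustID, ItemID, Qty, Date, IName}.
This closure contains every attribute of Order1, so Order1 ∩ Order2 → Order1. The join is lossless.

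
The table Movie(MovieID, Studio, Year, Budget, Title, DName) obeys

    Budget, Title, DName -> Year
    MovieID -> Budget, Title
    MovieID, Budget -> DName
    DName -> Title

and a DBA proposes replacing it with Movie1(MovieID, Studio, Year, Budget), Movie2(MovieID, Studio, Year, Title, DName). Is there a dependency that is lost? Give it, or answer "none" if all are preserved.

Budget, Title, DName -> Year

Check Budget, Title, DName → Year: no single fragment contains all of {Year, Budget, Title, DName}, and the restricted closure of {Budget, Title, DName} across the fragments never reaches {Year}.
MovieID → Budget, Title is preserved.
MovieID, Budget → DName is preserved.
DName → Title is preserved.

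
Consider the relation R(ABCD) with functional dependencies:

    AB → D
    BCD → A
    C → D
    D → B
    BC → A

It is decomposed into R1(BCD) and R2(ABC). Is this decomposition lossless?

Common attributes: R1 ∩ R2 = {BC}.
Closure of {BC}: C → D applies, adding D; BC → A applies, adding A. So (BC)⁺ = {ABCD}.
This closure contains every attribute of R1, so R1 ∩ R2 → R1. The join is lossless.

Yes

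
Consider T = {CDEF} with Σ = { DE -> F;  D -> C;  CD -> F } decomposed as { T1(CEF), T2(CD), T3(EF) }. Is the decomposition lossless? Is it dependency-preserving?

lossy and not dependency-preserving

Lossless test (chase): applying each FD to every pair of rows produces no changes in the tableau, so no row becomes fully distinguished — the join is lossy.
Dependency preservation: the restricted closure of {DE} across the fragments never reaches {F}, so DE → F cannot be enforced without a join — not preserved.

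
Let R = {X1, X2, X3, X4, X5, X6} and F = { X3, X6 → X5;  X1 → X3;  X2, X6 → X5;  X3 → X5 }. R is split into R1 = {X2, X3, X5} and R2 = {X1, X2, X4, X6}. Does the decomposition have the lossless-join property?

No

Common attributes: R1 ∩ R2 = {X2}.
No dependency enlarges {X2}, so (X2)⁺ = {X2}.
The closure contains neither all of R1 = {X2, X3, X5} nor all of R2 = {X1, X2, X4, X6}, so the common attributes are not a superkey of either fragment. The join is lossy.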